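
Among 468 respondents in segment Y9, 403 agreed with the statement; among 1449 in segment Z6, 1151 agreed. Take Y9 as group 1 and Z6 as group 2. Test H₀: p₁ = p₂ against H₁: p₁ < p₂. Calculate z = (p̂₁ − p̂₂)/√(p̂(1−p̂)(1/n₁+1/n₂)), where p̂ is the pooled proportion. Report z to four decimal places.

p̂₁ = 403/468 ≈ 0.861111, p̂₂ = 1151/1449 ≈ 0.794341.
Pooled p̂ = (403+1151)/(468+1449) = 1554/1917 = 0.810642.
SE = √(0.153502 × 0.00282688) = 0.020831.
z = (0.861111 − 0.794341)/0.020831 = 0.066770/0.020831 = 3.2053.

z = 3.2053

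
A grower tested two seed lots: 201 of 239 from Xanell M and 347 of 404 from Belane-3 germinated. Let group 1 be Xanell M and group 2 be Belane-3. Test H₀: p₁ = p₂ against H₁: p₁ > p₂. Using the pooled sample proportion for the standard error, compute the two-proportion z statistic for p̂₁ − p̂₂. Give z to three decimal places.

z = -0.618

p̂₁ = 201/239 = 0.84100, p̂₂ = 347/404 = 0.85891.
Pooled p̂ = (201+347)/(239+404) = 548/643 = 0.85226.
SE = √(p̂(1−p̂)(1/n₁+1/n₂)) = √(0.85226·0.14774·0.00665935) = √(0.000838521) = 0.02896.
z = (0.84100 − 0.85891)/0.02896 = -0.01791/0.02896 = -0.618.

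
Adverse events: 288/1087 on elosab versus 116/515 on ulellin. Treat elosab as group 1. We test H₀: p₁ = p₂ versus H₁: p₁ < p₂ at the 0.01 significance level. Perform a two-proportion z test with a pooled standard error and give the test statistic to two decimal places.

z = 1.71

p̂₁ = 288/1087 ≈ 0.2649, p̂₂ = 116/515 ≈ 0.2252.
Pooled p̂ = (288+116)/(1087+515) = 404/1602 = 0.2522.
SE = √(0.188588 × 0.00286171) = 0.0232.
z = (0.2649 − 0.2252)/0.0232 = 0.0397/0.0232 = 1.71.
p-value = P(Z < 1.709) ≈ 0.9563, so at α = 0.01 we fail to reject H₀.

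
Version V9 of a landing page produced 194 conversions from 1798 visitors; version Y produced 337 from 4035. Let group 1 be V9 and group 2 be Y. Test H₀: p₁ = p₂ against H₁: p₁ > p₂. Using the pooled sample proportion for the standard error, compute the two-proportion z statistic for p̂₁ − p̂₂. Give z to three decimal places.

z = 2.989

p̂₁ = 194/1798 ≈ 0.107898, p̂₂ = 337/4035 ≈ 0.083519.
Pooled p̂ = (194+337)/(1798+4035) = 531/5833 = 0.091034.
SE = √(0.0827466 × 0.000804005) = 0.008157.
z = (0.107898 − 0.083519)/0.008157 = 0.024379/0.008157 = 2.989.
p-value = P(Z > 2.989) ≈ 0.0014.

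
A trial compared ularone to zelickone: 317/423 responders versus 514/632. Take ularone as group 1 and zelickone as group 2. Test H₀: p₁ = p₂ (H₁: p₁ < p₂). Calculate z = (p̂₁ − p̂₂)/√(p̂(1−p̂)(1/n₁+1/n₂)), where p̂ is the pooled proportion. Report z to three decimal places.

p̂₁ = 317/423 ≈ 0.74941, p̂₂ = 514/632 ≈ 0.81329.
Pooled p̂ = (317+514)/(423+632) = 831/1055 = 0.78768.
SE = √(p̂(1−p̂)(1/n₁+1/n₂)) = √(0.78768·0.21232·0.00394634) = √(0.000659993) = 0.02569.
z = (0.74941 − 0.81329)/0.02569 = -0.06388/0.02569 = -2.487.

z = -2.487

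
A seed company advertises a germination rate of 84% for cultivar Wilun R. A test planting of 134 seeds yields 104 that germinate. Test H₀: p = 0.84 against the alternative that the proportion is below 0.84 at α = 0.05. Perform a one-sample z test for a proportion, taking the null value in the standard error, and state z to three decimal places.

z = -2.017

p̂ = 104/134 ≈ 0.77612.
SE = √(p₀(1−p₀)/n) = √(0.1344/134) = 0.03167.
z = (0.77612 − 0.84)/0.03167 = -0.06388/0.03167 = -2.017.
p-value = P(Z < -2.017) ≈ 0.0218; since p < α = 0.05, reject H₀.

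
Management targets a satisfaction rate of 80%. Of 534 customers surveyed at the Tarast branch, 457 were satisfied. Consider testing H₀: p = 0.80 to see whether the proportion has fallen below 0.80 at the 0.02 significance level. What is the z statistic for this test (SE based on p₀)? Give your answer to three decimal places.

p̂ = 457/534 = 0.85581.
SE = √(p₀(1−p₀)/n) = √(0.16/534) = 0.01731.
z = (0.85581 − 0.8)/0.01731 = 0.05581/0.01731 = 3.224.
p-value = P(Z < 3.224) ≈ 0.9994. With α = 0.02, fail to reject H₀.

z = 3.224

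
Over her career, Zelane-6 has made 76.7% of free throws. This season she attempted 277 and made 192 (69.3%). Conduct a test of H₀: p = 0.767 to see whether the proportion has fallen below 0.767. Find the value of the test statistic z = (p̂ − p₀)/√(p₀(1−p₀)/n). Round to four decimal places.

z = -2.9078

p̂ = 192/277 = 0.693141.
Standard error under H₀: √(0.767×0.233/277) = 0.025400.
z = (0.693141 − 0.767)/0.025400 = -0.073859/0.025400 = -2.9078.
p-value = P(Z < -2.908) ≈ 0.0018.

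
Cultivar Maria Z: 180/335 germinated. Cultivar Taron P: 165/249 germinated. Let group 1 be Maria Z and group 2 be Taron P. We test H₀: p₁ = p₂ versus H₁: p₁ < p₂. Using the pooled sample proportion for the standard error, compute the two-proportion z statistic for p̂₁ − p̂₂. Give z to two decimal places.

p̂₁ = 180/335 ≈ 0.5373, p̂₂ = 165/249 ≈ 0.6627.
Pooled p̂ = (180+165)/(335+249) = 345/584 = 0.5908.
SE = √(p̂(1−p̂)(1/n₁+1/n₂)) = √(0.5908·0.4092·0.00700114) = √(0.00169262) = 0.0411.
z = (0.5373 − 0.6627)/0.0411 = -0.1254/0.0411 = -3.05.

z = -3.05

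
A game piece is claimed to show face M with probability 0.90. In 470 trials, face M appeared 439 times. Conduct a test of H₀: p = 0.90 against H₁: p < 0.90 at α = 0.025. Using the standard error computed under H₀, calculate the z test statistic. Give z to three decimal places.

z = 2.460

p̂ = 439/470 = 0.93404.
Under H₀, SE = √(0.9·0.1/470) = √(0.000191489) = 0.01384.
z = (0.93404 − 0.9)/0.01384 = 0.03404/0.01384 = 2.460.
p-value = P(Z < 2.460) ≈ 0.9931, so at α = 0.025 we fail to reject H₀.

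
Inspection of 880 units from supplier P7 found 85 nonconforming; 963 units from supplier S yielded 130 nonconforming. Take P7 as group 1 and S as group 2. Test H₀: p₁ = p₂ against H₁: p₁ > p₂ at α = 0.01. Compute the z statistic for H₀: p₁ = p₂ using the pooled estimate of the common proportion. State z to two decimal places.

p̂₁ = 85/880 ≈ 0.09659, p̂₂ = 130/963 ≈ 0.13499.
Pooled p̂ = (85+130)/(880+963) = 215/1843 = 0.11666.
SE = √(p̂(1−p̂)(1/n₁+1/n₂)) = √(0.11666·0.88334·0.00217479) = √(0.000224109) = 0.01497.
z = (0.09659 − 0.13499)/0.01497 = -0.03840/0.01497 = -2.57.
p-value = P(Z > -2.565) ≈ 0.9948. With α = 0.01, fail to reject H₀.

z = -2.57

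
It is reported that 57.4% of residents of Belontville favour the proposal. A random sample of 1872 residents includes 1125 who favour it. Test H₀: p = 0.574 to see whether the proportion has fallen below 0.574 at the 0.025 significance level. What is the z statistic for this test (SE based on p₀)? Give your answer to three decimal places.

p̂ = 1125/1872 ≈ 0.60096.
Standard error under H₀: √(0.574×0.426/1872) = 0.01143.
z = (0.60096 − 0.574)/0.01143 = 0.02696/0.01143 = 2.359.
p-value = P(Z < 2.359) ≈ 0.9908, so at α = 0.025 we fail to reject H₀.

z = 2.359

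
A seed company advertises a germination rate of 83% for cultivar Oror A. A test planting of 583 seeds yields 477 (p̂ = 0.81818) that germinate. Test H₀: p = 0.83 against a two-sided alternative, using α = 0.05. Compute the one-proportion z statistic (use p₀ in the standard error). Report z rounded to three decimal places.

z = -0.760

p̂ = 477/583 = 0.81818.
SE = √(p₀(1−p₀)/n) = √(0.1411/583) = 0.01556.
z = (0.81818 − 0.83)/0.01556 = -0.01182/0.01556 = -0.760.
Two-sided p-value ≈ 2·Φ(−0.760) = 0.4475; since p > α = 0.05, fail to reject H₀.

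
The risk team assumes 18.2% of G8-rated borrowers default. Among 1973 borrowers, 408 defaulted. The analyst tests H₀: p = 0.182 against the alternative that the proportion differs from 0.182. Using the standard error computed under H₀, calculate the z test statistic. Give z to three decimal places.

z = 2.854

p̂ = 408/1973 = 0.206792.
SE = √(p₀(1−p₀)/n) = √(0.14888/1973) = 0.008687.
z = (0.206792 − 0.182)/0.008687 = 0.024792/0.008687 = 2.854.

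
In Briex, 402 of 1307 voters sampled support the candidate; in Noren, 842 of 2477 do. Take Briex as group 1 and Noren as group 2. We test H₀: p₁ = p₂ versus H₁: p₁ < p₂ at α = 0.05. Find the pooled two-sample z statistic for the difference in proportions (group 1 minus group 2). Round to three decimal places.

z = -2.014

p̂₁ = 402/1307 ≈ 0.307575, p̂₂ = 842/2477 ≈ 0.339927.
Pooled p̂ = (402+842)/(1307+2477) = 1244/3784 = 0.328753.
SE = √(0.220674 × 0.00116883) = 0.016060.
z = (0.307575 − 0.339927)/0.016060 = -0.032352/0.016060 = -2.014.
p-value = P(Z < -2.014) ≈ 0.0220. With α = 0.05, reject H₀.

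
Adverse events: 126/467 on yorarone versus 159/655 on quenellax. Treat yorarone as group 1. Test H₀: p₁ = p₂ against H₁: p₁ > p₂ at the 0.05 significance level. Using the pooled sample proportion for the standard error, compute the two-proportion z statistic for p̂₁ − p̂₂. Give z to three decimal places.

p̂₁ = 126/467 = 0.269807, p̂₂ = 159/655 = 0.242748.
Pooled p̂ = (126+159)/(467+655) = 285/1122 = 0.254011.
SE = √(p̂(1−p̂)(1/n₁+1/n₂)) = √(0.254011·0.745989·0.00366805) = √(0.000695055) = 0.026364.
z = (0.269807 − 0.242748)/0.026364 = 0.027059/0.026364 = 1.026.
p-value = P(Z > 1.026) ≈ 0.1524; since p > α = 0.05, fail to reject H₀.

z = 1.026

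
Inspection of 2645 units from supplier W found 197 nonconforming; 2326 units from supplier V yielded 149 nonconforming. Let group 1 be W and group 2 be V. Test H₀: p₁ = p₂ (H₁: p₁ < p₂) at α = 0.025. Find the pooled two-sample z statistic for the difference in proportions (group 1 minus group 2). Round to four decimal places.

z = 1.4407

p̂₁ = 197/2645 ≈ 0.074480, p̂₂ = 149/2326 ≈ 0.064058.
Pooled p̂ = (197+149)/(2645+2326) = 346/4971 = 0.069604.
SE = √(p̂(1−p̂)(1/n₁+1/n₂)) = √(0.069604·0.930396·0.000807994) = √(5.23249e-05) = 0.007234.
z = (0.074480 − 0.064058)/0.007234 = 0.010422/0.007234 = 1.4407.
p-value = P(Z < 1.441) ≈ 0.9252, so at α = 0.025 we fail to reject H₀.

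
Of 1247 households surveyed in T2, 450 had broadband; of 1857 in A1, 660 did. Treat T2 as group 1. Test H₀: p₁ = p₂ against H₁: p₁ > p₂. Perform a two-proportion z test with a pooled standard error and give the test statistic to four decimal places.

z = 0.3108

p̂₁ = 450/1247 ≈ 0.360866, p̂₂ = 660/1857 ≈ 0.355412.
Pooled p̂ = (450+660)/(1247+1857) = 1110/3104 = 0.357603.
SE = √(0.229723 × 0.00134043) = 0.017548.
z = (0.360866 − 0.355412)/0.017548 = 0.005454/0.017548 = 0.3108.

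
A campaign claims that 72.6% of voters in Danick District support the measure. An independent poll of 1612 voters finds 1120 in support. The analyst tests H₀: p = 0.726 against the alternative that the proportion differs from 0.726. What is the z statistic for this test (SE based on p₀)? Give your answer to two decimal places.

p̂ = 1120/1612 = 0.6948.
Standard error under H₀: √(0.726×0.274/1612) = 0.0111.
z = (0.6948 − 0.726)/0.0111 = -0.0312/0.0111 = -2.81.
Two-sided p-value ≈ 2·Φ(−2.810) = 0.0050.

z = -2.81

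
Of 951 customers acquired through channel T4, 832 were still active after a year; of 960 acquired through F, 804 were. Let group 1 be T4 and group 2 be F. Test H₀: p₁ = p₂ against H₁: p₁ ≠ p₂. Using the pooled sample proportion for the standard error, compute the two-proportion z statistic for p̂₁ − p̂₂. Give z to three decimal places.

z = 2.327

p̂₁ = 832/951 ≈ 0.87487, p̂₂ = 804/960 ≈ 0.83750.
Pooled p̂ = (832+804)/(951+960) = 1636/1911 = 0.85610.
SE = √(p̂(1−p̂)(1/n₁+1/n₂)) = √(0.85610·0.14390·0.00209319) = √(0.000257872) = 0.01606.
z = (0.87487 − 0.83750)/0.01606 = 0.03737/0.01606 = 2.327.
Two-sided p-value ≈ 2·Φ(−2.327) = 0.0200.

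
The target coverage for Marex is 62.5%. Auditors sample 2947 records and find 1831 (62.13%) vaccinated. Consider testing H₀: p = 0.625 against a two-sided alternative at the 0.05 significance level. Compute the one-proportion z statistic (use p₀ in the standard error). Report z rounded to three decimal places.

p̂ = 1831/2947 = 0.62131.
Standard error under H₀: √(0.625×0.375/2947) = 0.00892.
z = (0.62131 − 0.625)/0.00892 = -0.00369/0.00892 = -0.414.
p-value = 2·P(Z > 0.414) ≈ 0.6790, so at α = 0.05 we fail to reject H₀.

z = -0.414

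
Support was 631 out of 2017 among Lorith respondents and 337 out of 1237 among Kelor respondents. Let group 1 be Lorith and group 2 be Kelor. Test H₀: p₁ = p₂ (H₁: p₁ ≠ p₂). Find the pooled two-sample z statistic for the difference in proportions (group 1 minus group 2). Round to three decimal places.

z = 2.448

p̂₁ = 631/2017 = 0.31284, p̂₂ = 337/1237 = 0.27243.
Pooled p̂ = (631+337)/(2017+1237) = 968/3254 = 0.29748.
SE = √(0.208986 × 0.00130419) = 0.01651.
z = (0.31284 − 0.27243)/0.01651 = 0.04041/0.01651 = 2.448.
Two-sided p-value ≈ 2·Φ(−2.448) = 0.0144.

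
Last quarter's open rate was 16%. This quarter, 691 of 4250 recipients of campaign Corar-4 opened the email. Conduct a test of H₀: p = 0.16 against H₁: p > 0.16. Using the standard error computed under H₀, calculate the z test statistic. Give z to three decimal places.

p̂ = 691/4250 = 0.162588.
SE = √(p₀(1−p₀)/n) = √(0.1344/4250) = 0.005623.
z = (0.162588 − 0.16)/0.005623 = 0.002588/0.005623 = 0.460.
p-value = P(Z > 0.460) ≈ 0.3227.

z = 0.460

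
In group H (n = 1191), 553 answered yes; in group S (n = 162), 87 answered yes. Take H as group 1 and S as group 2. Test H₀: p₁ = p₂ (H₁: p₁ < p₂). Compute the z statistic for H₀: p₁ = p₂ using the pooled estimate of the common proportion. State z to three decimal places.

p̂₁ = 553/1191 ≈ 0.46432, p̂₂ = 87/162 ≈ 0.53704.
Pooled p̂ = (553+87)/(1191+162) = 640/1353 = 0.47302.
SE = √(p̂(1−p̂)(1/n₁+1/n₂)) = √(0.47302·0.52698·0.00701247) = √(0.00174801) = 0.04181.
z = (0.46432 − 0.53704)/0.04181 = -0.07272/0.04181 = -1.739.

z = -1.739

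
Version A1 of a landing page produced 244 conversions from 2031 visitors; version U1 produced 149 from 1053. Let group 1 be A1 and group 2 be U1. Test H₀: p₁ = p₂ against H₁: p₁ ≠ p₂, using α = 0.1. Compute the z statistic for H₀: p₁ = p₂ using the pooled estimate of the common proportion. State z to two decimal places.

z = -1.69

p̂₁ = 244/2031 ≈ 0.1201, p̂₂ = 149/1053 ≈ 0.1415.
Pooled p̂ = (244+149)/(2031+1053) = 393/3084 = 0.1274.
SE = √(p̂(1−p̂)(1/n₁+1/n₂)) = √(0.1274·0.8726·0.00144204) = √(0.000160344) = 0.0127.
z = (0.1201 − 0.1415)/0.0127 = -0.0214/0.0127 = -1.69.
p-value = 2·P(Z > 1.687) ≈ 0.0916. With α = 0.1, reject H₀.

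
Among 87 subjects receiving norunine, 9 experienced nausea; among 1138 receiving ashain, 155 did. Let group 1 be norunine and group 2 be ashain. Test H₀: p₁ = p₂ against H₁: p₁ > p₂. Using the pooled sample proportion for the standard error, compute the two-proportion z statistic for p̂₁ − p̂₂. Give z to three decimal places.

p̂₁ = 9/87 ≈ 0.10345, p̂₂ = 155/1138 ≈ 0.13620.
Pooled p̂ = (9+155)/(87+1138) = 164/1225 = 0.13388.
SE = √(p̂(1−p̂)(1/n₁+1/n₂)) = √(0.13388·0.86612·0.012373) = √(0.0014347) = 0.03788.
z = (0.10345 − 0.13620)/0.03788 = -0.03275/0.03788 = -0.865.

z = -0.865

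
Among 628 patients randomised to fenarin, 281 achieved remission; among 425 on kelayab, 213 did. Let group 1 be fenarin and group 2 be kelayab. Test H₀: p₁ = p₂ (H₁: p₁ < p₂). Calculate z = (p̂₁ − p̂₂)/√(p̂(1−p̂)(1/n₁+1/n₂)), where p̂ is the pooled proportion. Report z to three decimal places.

p̂₁ = 281/628 ≈ 0.44745, p̂₂ = 213/425 ≈ 0.50118.
Pooled p̂ = (281+213)/(628+425) = 494/1053 = 0.46914.
SE = √(p̂(1−p̂)(1/n₁+1/n₂)) = √(0.46914·0.53086·0.0039453) = √(0.000982566) = 0.03135.
z = (0.44745 − 0.50118)/0.03135 = -0.05373/0.03135 = -1.714.
p-value = P(Z < -1.714) ≈ 0.0433.

z = -1.714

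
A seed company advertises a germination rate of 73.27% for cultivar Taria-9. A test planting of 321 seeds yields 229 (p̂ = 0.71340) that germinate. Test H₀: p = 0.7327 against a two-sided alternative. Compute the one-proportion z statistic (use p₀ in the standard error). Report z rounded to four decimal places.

z = -0.7815

p̂ = 229/321 ≈ 0.713396.
Standard error under H₀: √(0.7327×0.2673/321) = 0.024701.
z = (0.713396 − 0.7327)/0.024701 = -0.019304/0.024701 = -0.7815.
p-value = 2·P(Z > 0.782) ≈ 0.4345.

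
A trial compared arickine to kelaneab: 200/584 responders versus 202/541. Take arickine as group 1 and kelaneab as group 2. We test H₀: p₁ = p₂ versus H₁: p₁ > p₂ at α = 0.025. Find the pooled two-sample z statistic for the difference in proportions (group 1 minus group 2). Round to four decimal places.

p̂₁ = 200/584 = 0.342466, p̂₂ = 202/541 = 0.373383.
Pooled p̂ = (200+202)/(584+541) = 402/1125 = 0.357333.
SE = √(0.229646 × 0.00356076) = 0.028596.
z = (0.342466 − 0.373383)/0.028596 = -0.030917/0.028596 = -1.0812.
p-value = P(Z > -1.081) ≈ 0.8602; since p > α = 0.025, fail to reject H₀.

z = -1.0812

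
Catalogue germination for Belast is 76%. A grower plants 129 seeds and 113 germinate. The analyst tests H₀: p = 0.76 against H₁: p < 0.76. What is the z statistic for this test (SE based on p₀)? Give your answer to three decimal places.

z = 3.084

p̂ = 113/129 = 0.87597.
SE = √(p₀(1−p₀)/n) = √(0.1824/129) = 0.03760.
z = (0.87597 − 0.76)/0.03760 = 0.11597/0.03760 = 3.084.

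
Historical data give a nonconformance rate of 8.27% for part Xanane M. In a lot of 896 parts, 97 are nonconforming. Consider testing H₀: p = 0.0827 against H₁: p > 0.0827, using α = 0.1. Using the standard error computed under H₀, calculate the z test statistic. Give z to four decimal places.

p̂ = 97/896 ≈ 0.1082589.
SE = √(p₀(1−p₀)/n) = √(0.075861/896) = 0.0092014.
z = (0.1082589 − 0.0827)/0.0092014 = 0.0255589/0.0092014 = 2.7777.
p-value = P(Z > 2.778) ≈ 0.0027. With α = 0.1, reject H₀.

z = 2.7777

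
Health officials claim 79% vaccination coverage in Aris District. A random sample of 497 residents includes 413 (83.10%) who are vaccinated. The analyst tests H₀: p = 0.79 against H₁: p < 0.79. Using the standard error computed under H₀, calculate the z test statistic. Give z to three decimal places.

z = 2.243

p̂ = 413/497 = 0.830986.
SE = √(p₀(1−p₀)/n) = √(0.1659/497) = 0.018270.
z = (0.830986 − 0.79)/0.018270 = 0.040986/0.018270 = 2.243.
p-value = P(Z < 2.243) ≈ 0.9876.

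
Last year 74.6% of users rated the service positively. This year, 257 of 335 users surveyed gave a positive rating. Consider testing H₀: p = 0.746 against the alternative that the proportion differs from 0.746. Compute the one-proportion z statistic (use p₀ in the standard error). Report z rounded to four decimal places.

p̂ = 257/335 = 0.767164.
Standard error under H₀: √(0.746×0.254/335) = 0.023783.
z = (0.767164 − 0.746)/0.023783 = 0.021164/0.023783 = 0.8899.

z = 0.8899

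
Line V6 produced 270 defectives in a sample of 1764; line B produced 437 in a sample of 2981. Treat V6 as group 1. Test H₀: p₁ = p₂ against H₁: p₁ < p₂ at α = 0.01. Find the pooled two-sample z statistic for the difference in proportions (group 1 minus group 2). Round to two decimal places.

z = 0.60

p̂₁ = 270/1764 ≈ 0.15306, p̂₂ = 437/2981 ≈ 0.14660.
Pooled p̂ = (270+437)/(1764+2981) = 707/4745 = 0.14900.
SE = √(0.126798 × 0.000902351) = 0.01070.
z = (0.15306 − 0.14660)/0.01070 = 0.00646/0.01070 = 0.60.
p-value = P(Z < 0.605) ≈ 0.7272. With α = 0.01, fail to reject H₀.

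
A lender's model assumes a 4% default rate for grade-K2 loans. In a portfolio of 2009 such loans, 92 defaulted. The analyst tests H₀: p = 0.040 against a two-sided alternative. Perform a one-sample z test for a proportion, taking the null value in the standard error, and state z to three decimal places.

p̂ = 92/2009 = 0.04579.
SE = √(p₀(1−p₀)/n) = √(0.0384/2009) = 0.00437.
z = (0.04579 − 0.04)/0.00437 = 0.00579/0.00437 = 1.325.

z = 1.325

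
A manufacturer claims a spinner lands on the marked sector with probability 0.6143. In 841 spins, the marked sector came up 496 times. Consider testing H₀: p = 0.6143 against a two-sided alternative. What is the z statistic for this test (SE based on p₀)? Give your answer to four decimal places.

p̂ = 496/841 = 0.589774.
Under H₀, SE = √(0.6143·0.3857/841) = √(0.000281731) = 0.016785.
z = (0.589774 − 0.6143)/0.016785 = -0.024526/0.016785 = -1.4612.
p-value = 2·P(Z > 1.461) ≈ 0.1440.

z = -1.4612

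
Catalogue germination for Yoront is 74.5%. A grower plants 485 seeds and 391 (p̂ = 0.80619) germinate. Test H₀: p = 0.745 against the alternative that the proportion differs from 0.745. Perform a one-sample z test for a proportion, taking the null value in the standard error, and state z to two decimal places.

p̂ = 391/485 ≈ 0.8062.
Under H₀, SE = √(0.745·0.255/485) = √(0.000391701) = 0.0198.
z = (0.8062 − 0.745)/0.0198 = 0.0612/0.0198 = 3.09.
Two-sided p-value ≈ 2·Φ(−3.092) = 0.0020.

z = 3.09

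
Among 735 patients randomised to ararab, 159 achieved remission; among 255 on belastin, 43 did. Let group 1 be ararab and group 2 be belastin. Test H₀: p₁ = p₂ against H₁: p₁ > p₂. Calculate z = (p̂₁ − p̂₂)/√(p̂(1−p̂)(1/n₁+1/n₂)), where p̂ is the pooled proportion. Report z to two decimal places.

z = 1.63

p̂₁ = 159/735 = 0.2163, p̂₂ = 43/255 = 0.1686.
Pooled p̂ = (159+43)/(735+255) = 202/990 = 0.2040.
SE = √(p̂(1−p̂)(1/n₁+1/n₂)) = √(0.2040·0.7960·0.00528211) = √(0.000857857) = 0.0293.
z = (0.2163 − 0.1686)/0.0293 = 0.0477/0.0293 = 1.63.
p-value = P(Z > 1.629) ≈ 0.0517.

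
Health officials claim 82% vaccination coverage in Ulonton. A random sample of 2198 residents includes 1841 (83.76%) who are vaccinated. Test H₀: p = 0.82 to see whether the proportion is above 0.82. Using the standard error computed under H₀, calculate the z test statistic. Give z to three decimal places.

z = 2.145

p̂ = 1841/2198 = 0.837580.
Standard error under H₀: √(0.82×0.18/2198) = 0.008195.
z = (0.837580 − 0.82)/0.008195 = 0.017580/0.008195 = 2.145.
p-value = P(Z > 2.145) ≈ 0.0160.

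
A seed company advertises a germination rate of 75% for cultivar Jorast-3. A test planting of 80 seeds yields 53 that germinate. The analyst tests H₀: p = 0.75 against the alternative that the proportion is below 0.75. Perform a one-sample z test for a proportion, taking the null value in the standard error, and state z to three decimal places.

z = -1.807

p̂ = 53/80 ≈ 0.66250.
Standard error under H₀: √(0.75×0.25/80) = 0.04841.
z = (0.66250 − 0.75)/0.04841 = -0.08750/0.04841 = -1.807.
p-value = P(Z < -1.807) ≈ 0.0354.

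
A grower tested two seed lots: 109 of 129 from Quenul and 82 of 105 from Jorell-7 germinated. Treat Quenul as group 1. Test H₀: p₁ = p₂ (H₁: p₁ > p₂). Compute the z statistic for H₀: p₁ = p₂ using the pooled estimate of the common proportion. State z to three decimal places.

p̂₁ = 109/129 ≈ 0.844961, p̂₂ = 82/105 ≈ 0.780952.
Pooled p̂ = (109+82)/(129+105) = 191/234 = 0.816239.
SE = √(p̂(1−p̂)(1/n₁+1/n₂)) = √(0.816239·0.183761·0.0172757) = √(0.00259124) = 0.050904.
z = (0.844961 − 0.780952)/0.050904 = 0.064009/0.050904 = 1.257.
p-value = P(Z > 1.257) ≈ 0.1043.

z = 1.257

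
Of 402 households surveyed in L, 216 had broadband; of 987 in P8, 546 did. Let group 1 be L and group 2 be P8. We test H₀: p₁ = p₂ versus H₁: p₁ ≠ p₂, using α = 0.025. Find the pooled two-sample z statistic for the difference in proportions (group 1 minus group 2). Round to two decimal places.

p̂₁ = 216/402 = 0.5373, p̂₂ = 546/987 = 0.5532.
Pooled p̂ = (216+546)/(402+987) = 762/1389 = 0.5486.
SE = √(0.247638 × 0.00350073) = 0.0294.
z = (0.5373 − 0.5532)/0.0294 = -0.0159/0.0294 = -0.54.
Two-sided p-value ≈ 2·Φ(−0.539) = 0.5897. With α = 0.025, fail to reject H₀.

z = -0.54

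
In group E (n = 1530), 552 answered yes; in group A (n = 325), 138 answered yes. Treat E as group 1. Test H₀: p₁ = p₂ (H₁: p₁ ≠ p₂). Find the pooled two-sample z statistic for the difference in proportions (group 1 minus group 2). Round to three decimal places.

p̂₁ = 552/1530 ≈ 0.360784, p̂₂ = 138/325 ≈ 0.424615.
Pooled p̂ = (552+138)/(1530+325) = 690/1855 = 0.371968.
SE = √(0.233608 × 0.00373052) = 0.029521.
z = (0.360784 − 0.424615)/0.029521 = -0.063831/0.029521 = -2.162.
p-value = 2·P(Z > 2.162) ≈ 0.0306.

z = -2.162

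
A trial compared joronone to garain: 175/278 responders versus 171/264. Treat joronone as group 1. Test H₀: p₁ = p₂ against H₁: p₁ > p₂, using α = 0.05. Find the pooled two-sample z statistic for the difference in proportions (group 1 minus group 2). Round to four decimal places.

p̂₁ = 175/278 = 0.629496, p̂₂ = 171/264 = 0.647727.
Pooled p̂ = (175+171)/(278+264) = 346/542 = 0.638376.
SE = √(0.230852 × 0.007385) = 0.041290.
z = (0.629496 − 0.647727)/0.041290 = -0.018231/0.041290 = -0.4415.
p-value = P(Z > -0.442) ≈ 0.6706; since p > α = 0.05, fail to reject H₀.

z = -0.4415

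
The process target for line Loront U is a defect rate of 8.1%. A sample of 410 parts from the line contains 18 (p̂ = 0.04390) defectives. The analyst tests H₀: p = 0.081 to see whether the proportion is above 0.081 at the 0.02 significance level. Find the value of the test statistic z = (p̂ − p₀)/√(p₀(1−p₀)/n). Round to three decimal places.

z = -2.753

p̂ = 18/410 ≈ 0.043902.
Under H₀, SE = √(0.081·0.919/410) = √(0.000181559) = 0.013474.
z = (0.043902 − 0.081)/0.013474 = -0.037098/0.013474 = -2.753.
p-value = P(Z > -2.753) ≈ 0.9970; since p > α = 0.02, fail to reject H₀.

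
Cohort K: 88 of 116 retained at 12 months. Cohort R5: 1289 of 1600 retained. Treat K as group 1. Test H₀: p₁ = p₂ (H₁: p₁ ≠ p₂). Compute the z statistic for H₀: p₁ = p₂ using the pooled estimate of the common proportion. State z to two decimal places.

p̂₁ = 88/116 ≈ 0.7586, p̂₂ = 1289/1600 ≈ 0.8056.
Pooled p̂ = (88+1289)/(116+1600) = 1377/1716 = 0.8024.
SE = √(0.158525 × 0.00924569) = 0.0383.
z = (0.7586 − 0.8056)/0.0383 = -0.0470/0.0383 = -1.23.
p-value = 2·P(Z > 1.228) ≈ 0.2195.

z = -1.23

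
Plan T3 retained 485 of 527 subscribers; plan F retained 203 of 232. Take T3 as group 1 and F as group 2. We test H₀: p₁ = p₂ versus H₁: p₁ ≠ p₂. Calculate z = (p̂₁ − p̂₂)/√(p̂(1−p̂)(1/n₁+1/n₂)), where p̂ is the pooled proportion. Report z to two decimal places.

z = 1.97

p̂₁ = 485/527 = 0.92030, p̂₂ = 203/232 = 0.87500.
Pooled p̂ = (485+203)/(527+232) = 688/759 = 0.90646.
SE = √(p̂(1−p̂)(1/n₁+1/n₂)) = √(0.90646·0.09354·0.00620788) = √(0.000526389) = 0.02294.
z = (0.92030 − 0.87500)/0.02294 = 0.04530/0.02294 = 1.97.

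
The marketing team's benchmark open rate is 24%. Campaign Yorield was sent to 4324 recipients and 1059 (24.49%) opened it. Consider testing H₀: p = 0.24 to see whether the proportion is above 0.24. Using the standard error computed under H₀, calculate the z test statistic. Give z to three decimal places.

p̂ = 1059/4324 = 0.244912.
Under H₀, SE = √(0.24·0.76/4324) = √(4.21832e-05) = 0.006495.
z = (0.244912 − 0.24)/0.006495 = 0.004912/0.006495 = 0.756.

z = 0.756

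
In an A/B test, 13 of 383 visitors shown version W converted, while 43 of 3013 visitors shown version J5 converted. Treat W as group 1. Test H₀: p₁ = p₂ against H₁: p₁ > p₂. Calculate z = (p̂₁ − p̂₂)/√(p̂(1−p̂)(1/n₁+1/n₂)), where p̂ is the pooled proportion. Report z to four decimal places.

p̂₁ = 13/383 = 0.0339426, p̂₂ = 43/3013 = 0.0142715.
Pooled p̂ = (13+43)/(383+3013) = 56/3396 = 0.0164900.
SE = √(p̂(1−p̂)(1/n₁+1/n₂)) = √(0.0164900·0.9835100·0.00294286) = √(4.77275e-05) = 0.0069085.
z = (0.0339426 − 0.0142715)/0.0069085 = 0.0196711/0.0069085 = 2.8474.
p-value = P(Z > 2.847) ≈ 0.0022.

z = 2.8474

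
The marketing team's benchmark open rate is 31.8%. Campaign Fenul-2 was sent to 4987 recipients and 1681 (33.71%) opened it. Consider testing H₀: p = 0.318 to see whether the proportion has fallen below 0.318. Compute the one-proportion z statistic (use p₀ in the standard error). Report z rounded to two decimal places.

z = 2.89

p̂ = 1681/4987 = 0.3371.
Under H₀, SE = √(0.318·0.682/4987) = √(4.34883e-05) = 0.0066.
z = (0.3371 − 0.318)/0.0066 = 0.0191/0.0066 = 2.89.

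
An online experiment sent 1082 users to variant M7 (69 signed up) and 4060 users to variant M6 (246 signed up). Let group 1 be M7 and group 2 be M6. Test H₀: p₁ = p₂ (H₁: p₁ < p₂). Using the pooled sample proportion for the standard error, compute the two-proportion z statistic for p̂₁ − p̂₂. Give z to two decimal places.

z = 0.39

p̂₁ = 69/1082 = 0.0638, p̂₂ = 246/4060 = 0.0606.
Pooled p̂ = (69+246)/(1082+4060) = 315/5142 = 0.0613.
SE = √(p̂(1−p̂)(1/n₁+1/n₂)) = √(0.0613·0.9387·0.00117052) = √(6.73135e-05) = 0.0082.
z = (0.0638 − 0.0606)/0.0082 = 0.0032/0.0082 = 0.39.
p-value = P(Z < 0.388) ≈ 0.6508.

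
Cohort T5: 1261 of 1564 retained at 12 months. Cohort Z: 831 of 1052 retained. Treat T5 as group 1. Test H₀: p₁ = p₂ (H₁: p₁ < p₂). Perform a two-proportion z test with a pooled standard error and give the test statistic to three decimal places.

z = 1.024

p̂₁ = 1261/1564 = 0.80627, p̂₂ = 831/1052 = 0.78992.
Pooled p̂ = (1261+831)/(1564+1052) = 2092/2616 = 0.79969.
SE = √(p̂(1−p̂)(1/n₁+1/n₂)) = √(0.79969·0.20031·0.00158996) = √(0.000254685) = 0.01596.
z = (0.80627 − 0.78992)/0.01596 = 0.01635/0.01596 = 1.024.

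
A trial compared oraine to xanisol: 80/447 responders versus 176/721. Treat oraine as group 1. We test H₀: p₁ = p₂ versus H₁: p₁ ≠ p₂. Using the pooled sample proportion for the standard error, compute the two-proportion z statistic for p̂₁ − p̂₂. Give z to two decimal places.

z = -2.62

p̂₁ = 80/447 = 0.17897, p̂₂ = 176/721 = 0.24411.
Pooled p̂ = (80+176)/(447+721) = 256/1168 = 0.21918.
SE = √(p̂(1−p̂)(1/n₁+1/n₂)) = √(0.21918·0.78082·0.0036241) = √(0.000620225) = 0.02490.
z = (0.17897 − 0.24411)/0.02490 = -0.06514/0.02490 = -2.62.
p-value = 2·P(Z > 2.615) ≈ 0.0089.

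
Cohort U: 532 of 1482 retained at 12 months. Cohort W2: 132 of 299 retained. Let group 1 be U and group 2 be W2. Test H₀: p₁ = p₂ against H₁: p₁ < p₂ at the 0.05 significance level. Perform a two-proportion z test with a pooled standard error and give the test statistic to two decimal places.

p̂₁ = 532/1482 = 0.3590, p̂₂ = 132/299 = 0.4415.
Pooled p̂ = (532+132)/(1482+299) = 664/1781 = 0.3728.
SE = √(p̂(1−p̂)(1/n₁+1/n₂)) = √(0.3728·0.6272·0.00401925) = √(0.000939805) = 0.0307.
z = (0.3590 − 0.4415)/0.0307 = -0.0825/0.0307 = -2.69.
p-value = P(Z < -2.691) ≈ 0.0036, so at α = 0.05 we reject H₀.

z = -2.69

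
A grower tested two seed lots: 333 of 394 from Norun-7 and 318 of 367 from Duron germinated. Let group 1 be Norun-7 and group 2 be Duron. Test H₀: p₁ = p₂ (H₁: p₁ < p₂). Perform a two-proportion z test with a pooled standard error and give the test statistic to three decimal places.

p̂₁ = 333/394 = 0.84518, p̂₂ = 318/367 = 0.86649.
Pooled p̂ = (333+318)/(394+367) = 651/761 = 0.85545.
SE = √(p̂(1−p̂)(1/n₁+1/n₂)) = √(0.85545·0.14455·0.00526287) = √(0.000650769) = 0.02551.
z = (0.84518 − 0.86649)/0.02551 = -0.02131/0.02551 = -0.835.

z = -0.835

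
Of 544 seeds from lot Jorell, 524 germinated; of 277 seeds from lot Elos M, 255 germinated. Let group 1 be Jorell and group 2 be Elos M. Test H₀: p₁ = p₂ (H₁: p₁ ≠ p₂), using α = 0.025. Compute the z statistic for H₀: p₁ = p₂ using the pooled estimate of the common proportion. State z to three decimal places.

z = 2.623

p̂₁ = 524/544 = 0.963235, p̂₂ = 255/277 = 0.920578.
Pooled p̂ = (524+255)/(544+277) = 779/821 = 0.948843.
SE = √(p̂(1−p̂)(1/n₁+1/n₂)) = √(0.948843·0.051157·0.00544834) = √(0.000264463) = 0.016262.
z = (0.963235 − 0.920578)/0.016262 = 0.042657/0.016262 = 2.623.
Two-sided p-value ≈ 2·Φ(−2.623) = 0.0087, so at α = 0.025 we reject H₀.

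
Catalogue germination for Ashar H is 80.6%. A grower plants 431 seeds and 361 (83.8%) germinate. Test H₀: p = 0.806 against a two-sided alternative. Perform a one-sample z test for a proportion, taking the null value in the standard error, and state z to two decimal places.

p̂ = 361/431 = 0.8376.
SE = √(p₀(1−p₀)/n) = √(0.15636/431) = 0.0190.
z = (0.8376 − 0.806)/0.0190 = 0.0316/0.0190 = 1.66.
p-value = 2·P(Z > 1.658) ≈ 0.0972.

z = 1.66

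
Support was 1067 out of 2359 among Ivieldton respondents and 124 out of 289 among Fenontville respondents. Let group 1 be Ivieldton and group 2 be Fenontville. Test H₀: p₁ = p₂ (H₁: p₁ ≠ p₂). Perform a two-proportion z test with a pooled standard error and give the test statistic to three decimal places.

p̂₁ = 1067/2359 ≈ 0.45231, p̂₂ = 124/289 ≈ 0.42907.
Pooled p̂ = (1067+124)/(2359+289) = 1191/2648 = 0.44977.
SE = √(0.247477 × 0.00388412) = 0.03100.
z = (0.45231 − 0.42907)/0.03100 = 0.02324/0.03100 = 0.750.

z = 0.750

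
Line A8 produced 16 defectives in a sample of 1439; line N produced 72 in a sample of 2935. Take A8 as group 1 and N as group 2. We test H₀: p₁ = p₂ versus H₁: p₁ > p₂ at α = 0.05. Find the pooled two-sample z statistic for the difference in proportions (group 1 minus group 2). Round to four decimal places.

p̂₁ = 16/1439 = 0.0111188, p̂₂ = 72/2935 = 0.0245315.
Pooled p̂ = (16+72)/(1439+2935) = 88/4374 = 0.0201189.
SE = √(p̂(1−p̂)(1/n₁+1/n₂)) = √(0.0201189·0.9798811·0.00103564) = √(2.04168e-05) = 0.0045185.
z = (0.0111188 − 0.0245315)/0.0045185 = -0.0134127/0.0045185 = -2.9684.
p-value = P(Z > -2.968) ≈ 0.9985. With α = 0.05, fail to reject H₀.

z = -2.9684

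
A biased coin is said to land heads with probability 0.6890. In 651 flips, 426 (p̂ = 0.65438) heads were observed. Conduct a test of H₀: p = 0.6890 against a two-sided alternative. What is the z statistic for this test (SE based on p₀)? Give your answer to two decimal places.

p̂ = 426/651 ≈ 0.6544.
Standard error under H₀: √(0.689×0.311/651) = 0.0181.
z = (0.6544 − 0.689)/0.0181 = -0.0346/0.0181 = -1.91.
Two-sided p-value ≈ 2·Φ(−1.908) = 0.0563.

z = -1.91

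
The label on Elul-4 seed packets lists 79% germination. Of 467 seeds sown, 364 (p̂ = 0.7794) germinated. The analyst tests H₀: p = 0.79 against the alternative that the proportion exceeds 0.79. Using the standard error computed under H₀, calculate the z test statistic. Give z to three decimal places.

z = -0.560

p̂ = 364/467 = 0.77944.
Standard error under H₀: √(0.79×0.21/467) = 0.01885.
z = (0.77944 − 0.79)/0.01885 = -0.01056/0.01885 = -0.560.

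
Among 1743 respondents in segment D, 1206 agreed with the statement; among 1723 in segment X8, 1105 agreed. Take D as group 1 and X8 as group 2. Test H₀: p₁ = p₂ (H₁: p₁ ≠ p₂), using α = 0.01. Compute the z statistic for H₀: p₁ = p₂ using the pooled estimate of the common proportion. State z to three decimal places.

p̂₁ = 1206/1743 ≈ 0.691910, p̂₂ = 1105/1723 ≈ 0.641323.
Pooled p̂ = (1206+1105)/(1743+1723) = 2311/3466 = 0.666763.
SE = √(p̂(1−p̂)(1/n₁+1/n₂)) = √(0.666763·0.333237·0.00115411) = √(0.000256431) = 0.016013.
z = (0.691910 − 0.641323)/0.016013 = 0.050587/0.016013 = 3.159.
p-value = 2·P(Z > 3.159) ≈ 0.0016, so at α = 0.01 we reject H₀.

z = 3.159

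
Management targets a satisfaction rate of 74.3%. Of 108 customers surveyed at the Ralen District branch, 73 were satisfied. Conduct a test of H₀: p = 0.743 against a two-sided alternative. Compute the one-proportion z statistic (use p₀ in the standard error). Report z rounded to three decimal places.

p̂ = 73/108 ≈ 0.67593.
SE = √(p₀(1−p₀)/n) = √(0.19095/108) = 0.04205.
z = (0.67593 − 0.743)/0.04205 = -0.06707/0.04205 = -1.595.
Two-sided p-value ≈ 2·Φ(−1.595) = 0.1107.

z = -1.595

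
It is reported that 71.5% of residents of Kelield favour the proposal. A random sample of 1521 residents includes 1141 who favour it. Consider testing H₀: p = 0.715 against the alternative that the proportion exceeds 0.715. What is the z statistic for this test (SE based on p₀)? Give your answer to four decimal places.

z = 3.0380

p̂ = 1141/1521 = 0.7501644.
Standard error under H₀: √(0.715×0.285/1521) = 0.0115747.
z = (0.7501644 − 0.715)/0.0115747 = 0.0351644/0.0115747 = 3.0380.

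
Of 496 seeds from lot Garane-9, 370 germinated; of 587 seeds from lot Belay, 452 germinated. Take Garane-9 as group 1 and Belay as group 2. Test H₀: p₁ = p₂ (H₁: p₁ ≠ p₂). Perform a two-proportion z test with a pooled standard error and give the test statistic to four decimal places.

z = -0.9220

p̂₁ = 370/496 ≈ 0.745968, p̂₂ = 452/587 ≈ 0.770017.
Pooled p̂ = (370+452)/(496+587) = 822/1083 = 0.759003.
SE = √(0.182918 × 0.00371971) = 0.026084.
z = (0.745968 − 0.770017)/0.026084 = -0.024049/0.026084 = -0.9220.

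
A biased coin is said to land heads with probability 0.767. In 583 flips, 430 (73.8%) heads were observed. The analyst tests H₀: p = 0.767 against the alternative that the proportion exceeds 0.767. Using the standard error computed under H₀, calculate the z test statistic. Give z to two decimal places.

z = -1.68

p̂ = 430/583 ≈ 0.7376.
Standard error under H₀: √(0.767×0.233/583) = 0.0175.
z = (0.7376 − 0.767)/0.0175 = -0.0294/0.0175 = -1.68.
p-value = P(Z > -1.681) ≈ 0.9536.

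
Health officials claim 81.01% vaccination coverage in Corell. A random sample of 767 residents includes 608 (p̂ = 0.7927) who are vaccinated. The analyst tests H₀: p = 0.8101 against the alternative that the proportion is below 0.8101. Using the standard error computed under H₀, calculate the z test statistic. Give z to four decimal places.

z = -1.2287

p̂ = 608/767 = 0.792699.
SE = √(p₀(1−p₀)/n) = √(0.15384/767) = 0.014162.
z = (0.792699 − 0.8101)/0.014162 = -0.017401/0.014162 = -1.2287.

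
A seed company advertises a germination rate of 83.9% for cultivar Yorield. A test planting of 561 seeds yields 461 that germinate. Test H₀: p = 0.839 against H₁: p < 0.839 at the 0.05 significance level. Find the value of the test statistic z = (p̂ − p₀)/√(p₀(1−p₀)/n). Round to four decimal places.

z = -1.1119

p̂ = 461/561 = 0.821747.
SE = √(p₀(1−p₀)/n) = √(0.13508/561) = 0.015517.
z = (0.821747 − 0.839)/0.015517 = -0.017253/0.015517 = -1.1119.
p-value = P(Z < -1.112) ≈ 0.1331, so at α = 0.05 we fail to reject H₀.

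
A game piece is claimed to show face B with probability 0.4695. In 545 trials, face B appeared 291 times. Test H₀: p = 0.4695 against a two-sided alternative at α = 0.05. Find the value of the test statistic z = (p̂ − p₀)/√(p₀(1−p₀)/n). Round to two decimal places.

z = 3.01

p̂ = 291/545 ≈ 0.5339.
SE = √(p₀(1−p₀)/n) = √(0.24907/545) = 0.0214.
z = (0.5339 − 0.4695)/0.0214 = 0.0644/0.0214 = 3.01.
p-value = 2·P(Z > 3.015) ≈ 0.0026; since p < α = 0.05, reject H₀.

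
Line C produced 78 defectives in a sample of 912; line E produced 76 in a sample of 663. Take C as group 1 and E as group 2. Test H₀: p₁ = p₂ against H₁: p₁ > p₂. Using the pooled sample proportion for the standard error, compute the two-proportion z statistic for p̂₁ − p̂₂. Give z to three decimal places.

z = -1.920

p̂₁ = 78/912 ≈ 0.08553, p̂₂ = 76/663 ≈ 0.11463.
Pooled p̂ = (78+76)/(912+663) = 154/1575 = 0.09778.
SE = √(0.0882173 × 0.00260479) = 0.01516.
z = (0.08553 − 0.11463)/0.01516 = -0.02910/0.01516 = -1.920.
p-value = P(Z > -1.920) ≈ 0.9726.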